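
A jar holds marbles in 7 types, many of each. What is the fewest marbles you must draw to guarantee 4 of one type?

22

In the worst case you draw 3 of each of the 7 types: 7 × 3 = 21.
One more forces 4 of some type, so 21 + 1 = 22.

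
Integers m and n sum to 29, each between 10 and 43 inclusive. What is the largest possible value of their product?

210

mn = m(29 − m) is maximized when m is as near 29/2 as the bounds allow.
Taking m = 14 and n = 15 (both in [10, 43]) gives mn = 210.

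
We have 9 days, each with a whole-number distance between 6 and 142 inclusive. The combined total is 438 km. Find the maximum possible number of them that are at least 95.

With k values at 95 or above and the rest at least 6, the sum is at least 54 + 89k.
Since the sum is 438, we need 89k ≤ 384, i.e. k ≤ 4.
k = 4 is achieved by 4 values at 95 and 5 at 6, total 410; add 28 to one value (staying below 95) to reach 438.

4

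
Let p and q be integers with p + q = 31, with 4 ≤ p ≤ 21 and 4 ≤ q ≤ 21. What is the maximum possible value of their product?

pq = p(31 − p) is maximized when p is as near 31/2 as the bounds allow.
Taking p = 15 and q = 16 (both in [4, 21]) gives pq = 240.

240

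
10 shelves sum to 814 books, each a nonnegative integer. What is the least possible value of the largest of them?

82

If every one of the 10 were at most 81, the total would be at most 10 × 81 = 810 < 814.
Equality holds with 4 values of 82 and 6 values of 81.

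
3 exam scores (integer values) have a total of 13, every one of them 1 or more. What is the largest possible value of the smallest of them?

The average is 13/3 < 5, so some value is ≤ 4.
Taking 2 copies of 4 and 1 copy of 5 gives exactly 13, so 4 is attained.

4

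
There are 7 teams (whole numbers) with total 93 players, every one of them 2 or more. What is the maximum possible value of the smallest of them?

13

The 7 values sum to 93, so their minimum is at most ⌊93/7⌋ = 13.
Taking 5 copies of 13 and 2 copies of 14 gives exactly 93, so 13 is attained.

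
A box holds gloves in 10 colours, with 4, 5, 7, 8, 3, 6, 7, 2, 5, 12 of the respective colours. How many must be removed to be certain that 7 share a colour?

In the worst case you take as many as possible of each colour without reaching 7: 4 + 5 + 6 + 6 + 3 + 6 + 6 + 2 + 5 + 6 = 49.
The next one must give 7 of some colour, so 49 + 1 = 50.

50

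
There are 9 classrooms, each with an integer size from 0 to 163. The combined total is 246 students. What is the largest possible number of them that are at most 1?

7

Each value at 1 or below falls at least 163 − 1 = 162 short of the ceiling 163.
The ceiling total is 9 × 163 = 1467, and we need 246, so at most ⌊(1467 − 246)/162⌋ = 7 can be that low.
k = 7 is achieved by 7 values at 1 and 2 at 163, total 333; lower one of the 163's by 87 (still > 1) to reach 246.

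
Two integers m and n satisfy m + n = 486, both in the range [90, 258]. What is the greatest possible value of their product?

mn = m(486 − m) is maximized when m is as near 486/2 as the bounds allow.
Taking m = 243 and n = 243 (both in [90, 258]) gives mn = 59049.

59049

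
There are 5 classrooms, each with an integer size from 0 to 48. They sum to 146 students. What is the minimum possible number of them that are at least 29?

1

Each value short of 29 is at most 28, costing at least 48 − 28 = 20 against the maximum total of 240.
We can afford to lose at most 240 − 146 = 94, so at most ⌊94/20⌋ = 4 fall short, and at least 1 are ≥ 29.
Exactly 1 works: 1 value at 48 and 4 at 28 total 160; lower one of the high values by 14 (still ≥ 29) to hit 146.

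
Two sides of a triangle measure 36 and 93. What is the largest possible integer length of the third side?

The third side must be less than 36 + 93 = 129.
The largest integer below 129 is 128.

128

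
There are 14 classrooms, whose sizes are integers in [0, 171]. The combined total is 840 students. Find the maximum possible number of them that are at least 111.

7

Suppose k of them are at least 111. Those contribute at least 111 each and the other 14 − k at least 0 each.
So the total is at least 111k + 0(14 − k) = 0 + 111k. This must be ≤ 840, giving k ≤ 7.
k = 7 is achieved by 7 values at 111 and 7 at 0, total 777; add 63 to one value (staying below 111) to reach 840.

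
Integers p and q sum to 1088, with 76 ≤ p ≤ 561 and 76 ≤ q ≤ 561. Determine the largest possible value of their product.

For a fixed sum, the product pq is largest when p and q are as close as possible.
Taking p = 544 and q = 544 (both in [76, 561]) gives pq = 295936.

295936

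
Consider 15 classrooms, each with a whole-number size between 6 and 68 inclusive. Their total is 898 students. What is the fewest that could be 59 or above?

3

Suppose at most 15 − j of them reach 59; then j values are ≤ 58 and the rest ≤ 68.
The total is then ≤ 58·j + 68·(15 − j) = 1020 − 10j. For this to be ≥ 898 we need j ≤ 12, so at least 15 − 12 = 3 must reach 59.
Exactly 3 works: 3 values at 68 and 12 at 58 total 900; lower one of the high values by 2 (still ≥ 59) to hit 898.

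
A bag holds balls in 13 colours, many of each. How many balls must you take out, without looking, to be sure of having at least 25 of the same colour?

313

You could draw 24 of every colour without reaching 25 of any — 312 in all.
One more forces 25 of some colour, so 312 + 1 = 313.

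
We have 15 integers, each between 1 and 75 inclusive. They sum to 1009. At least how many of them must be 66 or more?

4

Suppose at most 15 − j of them reach 66; then j values are ≤ 65 and the rest ≤ 75.
The total is then ≤ 65·j + 75·(15 − j) = 1125 − 10j. For this to be ≥ 1009 we need j ≤ 11, so at least 15 − 11 = 4 must reach 66.
Exactly 4 works: 4 values at 75 and 11 at 65 total 1015; lower one of the high values by 6 (still ≥ 66) to hit 1009.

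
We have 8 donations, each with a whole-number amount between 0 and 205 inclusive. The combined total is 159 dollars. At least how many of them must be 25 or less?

2

If only k of them are at most 25, the other 8 − k are at least 26, so the total is at least (8 − k)·26 + k·0.
This is ≤ 159, so (8 − k)·26 + 0k ≤ 159, which gives k ≥ 2.
Exactly 2 works: 2 values at 0 and 6 at 26 total 156; raise one of the low values by 3 (still ≤ 25) to hit 159.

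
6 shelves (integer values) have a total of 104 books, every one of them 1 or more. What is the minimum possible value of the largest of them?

18

The average is 104/6 > 17, so not all 6 can be 17 or less; the largest is ≥ 18.
Taking 4 copies of 17 and 2 copies of 18 gives exactly 104, so 18 is attained.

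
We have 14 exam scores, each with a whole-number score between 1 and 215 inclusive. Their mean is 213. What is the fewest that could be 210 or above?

10

The total is 14 × 213 = 2982.
Each value short of 210 is at most 209, costing at least 215 − 209 = 6 against the maximum total of 3010.
We can afford to lose at most 3010 − 2982 = 28, so at most ⌊28/6⌋ = 4 fall short, and at least 10 are ≥ 210.
Exactly 10 works: 10 values at 215 and 4 at 209 total 2986; lower one of the high values by 4 (still ≥ 210) to hit 2982.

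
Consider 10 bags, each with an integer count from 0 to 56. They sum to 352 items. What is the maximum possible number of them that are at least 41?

8

If k of the values are ≥ 41, the total is ≥ 41k + 0(10 − k).
Setting 41k + 0(10 − k) ≤ 352 gives 41k ≤ 352, so k ≤ 8.
k = 8 is achieved by 8 values at 41 and 2 at 0, total 328; add 24 to one value (staying below 41) to reach 352.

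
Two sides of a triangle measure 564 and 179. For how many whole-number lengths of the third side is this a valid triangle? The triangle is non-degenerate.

The triangle inequality gives |564 − 179| < c < 564 + 179, i.e. 385 < c < 743.
So c can be any integer from 386 to 742: 357 values.

357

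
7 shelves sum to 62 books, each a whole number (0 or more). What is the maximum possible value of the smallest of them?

8

The 7 values sum to 62, so their minimum is at most ⌊62/7⌋ = 8.
Achievable: 1 of them at 8 and 6 at 9 total 62.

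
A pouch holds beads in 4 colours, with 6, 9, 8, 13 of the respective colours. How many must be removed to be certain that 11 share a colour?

34

In the worst case you take as many as possible of each colour without reaching 11: 6 + 9 + 8 + 10 = 33.
The next one must give 11 of some colour, so 33 + 1 = 34.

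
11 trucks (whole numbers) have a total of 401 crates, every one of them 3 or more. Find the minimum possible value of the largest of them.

The 11 values sum to 401, so their maximum is at least ⌈401/11⌉ = 37.
Taking 6 copies of 36 and 5 copies of 37 gives exactly 401, so 37 is attained.

37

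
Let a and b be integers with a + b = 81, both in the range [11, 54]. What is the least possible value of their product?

1458

ab = a(81 − a) is concave in a, so over [27, 54] it is minimized at an endpoint.
At the endpoint a = 27, b = 81 − 27 = 54, so ab = 27 × 54 = 1458.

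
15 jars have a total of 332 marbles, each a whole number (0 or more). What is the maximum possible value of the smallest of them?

The 15 values sum to 332, so their minimum is at most ⌊332/15⌋ = 22.
Achievable: 13 of them at 22 and 2 at 23 total 332.

22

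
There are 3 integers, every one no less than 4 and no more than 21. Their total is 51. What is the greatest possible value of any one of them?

Maximizing one value means minimizing the remaining 2.
The other 2 contribute at least 2 × 4 = 8, leaving at most 51 − 8 = 43.
But each integer is capped at 21, so the maximum is 21.
Achievable: one at 21 and the other 2 totalling 30, which fits since 2 × 4 ≤ 30 ≤ 2 × 21.

21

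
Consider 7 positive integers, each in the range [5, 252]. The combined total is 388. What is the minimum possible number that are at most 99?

4

If only k of them are at most 99, the other 7 − k are at least 100, so the total is at least (7 − k)·100 + k·5.
This is ≤ 388, so (7 − k)·100 + 5k ≤ 388, which gives k ≥ 4.
Exactly 4 works: 4 values at 5 and 3 at 100 total 320; raise one of the low values by 68 (still ≤ 99) to hit 388.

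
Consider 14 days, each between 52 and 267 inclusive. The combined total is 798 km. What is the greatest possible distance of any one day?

Maximizing one value means minimizing the remaining 13.
The other 13 contribute at least 13 × 52 = 676, leaving at most 798 − 676 = 122.
Since 122 ≤ 267, this is achievable: one at 122 and 13 at 52.

122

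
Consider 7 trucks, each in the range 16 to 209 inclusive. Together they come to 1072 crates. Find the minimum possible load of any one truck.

To make one truck as small as possible, make the other 6 as large as possible.
The other 6 can take up 6 × 209 = 1254 ≥ 1072 − 16, so one truck can sit at its floor of 16.
Achievable: one at 16 and the other 6 totalling 1056, which fits since 6 × 16 ≤ 1056 ≤ 6 × 209.

16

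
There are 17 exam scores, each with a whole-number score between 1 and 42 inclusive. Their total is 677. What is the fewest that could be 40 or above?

Each value short of 40 is at most 39, costing at least 42 − 39 = 3 against the maximum total of 714.
We can afford to lose at most 714 − 677 = 37, so at most ⌊37/3⌋ = 12 fall short, and at least 5 are ≥ 40.
Exactly 5 works: 5 values at 42 and 12 at 39 total 678; lower one of the high values by 1 (still ≥ 40) to hit 677.

5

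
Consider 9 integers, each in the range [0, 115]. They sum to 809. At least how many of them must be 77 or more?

4

Each value short of 77 is at most 76, costing at least 115 − 76 = 39 against the maximum total of 1035.
We can afford to lose at most 1035 − 809 = 226, so at most ⌊226/39⌋ = 5 fall short, and at least 4 are ≥ 77.
Exactly 4 works: 4 values at 115 and 5 at 76 total 840; lower one of the high values by 31 (still ≥ 77) to hit 809.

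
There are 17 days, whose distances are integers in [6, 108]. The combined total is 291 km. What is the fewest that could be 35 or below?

If only k of them are at most 35, the other 17 − k are at least 36, so the total is at least (17 − k)·36 + k·6.
This is ≤ 291, so (17 − k)·36 + 6k ≤ 291, which gives k ≥ 11.
Exactly 11 works: 11 values at 6 and 6 at 36 total 282; raise one of the low values by 9 (still ≤ 35) to hit 291.

11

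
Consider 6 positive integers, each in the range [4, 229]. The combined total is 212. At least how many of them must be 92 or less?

Let j be the number exceeding 92. Then the total is ≥ 93·j + 4·(6 − j) = 24 + 89j.
So 89j ≤ 188 and j ≤ 2; hence at least 6 − 2 = 4 are ≤ 92.
Exactly 4 works: 4 values at 4 and 2 at 93 total 202; raise one of the low values by 10 (still ≤ 92) to hit 212.

4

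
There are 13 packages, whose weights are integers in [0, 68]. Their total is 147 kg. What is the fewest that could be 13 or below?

Each value above 13 is at least 14, contributing at least 14 − 0 = 14 above the floor 0.
The sum exceeds the floor total 0 by 147, so at most ⌊147/14⌋ = 10 exceed 13, and at least 3 are ≤ 13.
Exactly 3 works: 3 values at 0 and 10 at 14 total 140; raise one of the low values by 7 (still ≤ 13) to hit 147.

3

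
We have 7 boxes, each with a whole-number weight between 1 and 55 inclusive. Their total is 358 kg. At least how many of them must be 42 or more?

6

If only k of them are at least 42, the other 7 − k are at most 41, so the total is at most k·55 + (7 − k)·41.
This must reach 358, so k·55 + (7 − k)·41 ≥ 358, giving k ≥ 6.
Exactly 6 works: 6 values at 55 and 1 at 41 total 371; lower one of the high values by 13 (still ≥ 42) to hit 358.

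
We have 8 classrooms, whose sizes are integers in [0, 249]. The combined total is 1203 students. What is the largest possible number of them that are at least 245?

If k of the values are ≥ 245, the total is ≥ 245k + 0(8 − k).
Setting 245k + 0(8 − k) ≤ 1203 gives 245k ≤ 1203, so k ≤ 4.
k = 4 is achieved by 4 values at 245 and 4 at 0, total 980; add 223 to one value (staying below 245) to reach 1203.

4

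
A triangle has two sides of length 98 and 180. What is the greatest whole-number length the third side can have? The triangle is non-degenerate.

277

The third side must be less than 98 + 180 = 278.
The largest integer below 278 is 277.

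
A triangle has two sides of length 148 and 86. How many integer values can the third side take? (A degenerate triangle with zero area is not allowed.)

171

The triangle inequality gives |148 − 86| < c < 148 + 86, i.e. 62 < c < 234.
So c can be any integer from 63 to 233: 171 values.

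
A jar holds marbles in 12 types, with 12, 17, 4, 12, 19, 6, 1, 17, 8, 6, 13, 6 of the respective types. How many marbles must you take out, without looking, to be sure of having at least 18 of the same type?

120

In the worst case you take as many as possible of each type without reaching 18: 12 + 17 + 4 + 12 + 17 + 6 + 1 + 17 + 8 + 6 + 13 + 6 = 119.
The next one must give 18 of some type, so 119 + 1 = 120.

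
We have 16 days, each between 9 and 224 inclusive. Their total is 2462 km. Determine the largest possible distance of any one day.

224

Maximizing one value means minimizing the remaining 15.
The other 15 contribute at least 15 × 9 = 135, leaving at most 2462 − 135 = 2327.
But each day is capped at 224, so the maximum is 224.
Achievable: one at 224 and the other 15 totalling 2238, which fits since 15 × 9 ≤ 2238 ≤ 15 × 224.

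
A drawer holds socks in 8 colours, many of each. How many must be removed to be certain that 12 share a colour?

89

You could draw 11 of every colour without reaching 12 of any — 88 in all.
One more forces 12 of some colour, so 88 + 1 = 89.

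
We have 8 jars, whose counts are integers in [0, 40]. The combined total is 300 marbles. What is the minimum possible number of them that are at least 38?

2

Suppose at most 8 − j of them reach 38; then j values are ≤ 37 and the rest ≤ 40.
The total is then ≤ 37·j + 40·(8 − j) = 320 − 3j. For this to be ≥ 300 we need j ≤ 6, so at least 8 − 6 = 2 must reach 38.
Exactly 2 works: 2 values at 40 and 6 at 37 total 302; lower one of the high values by 2 (still ≥ 38) to hit 300.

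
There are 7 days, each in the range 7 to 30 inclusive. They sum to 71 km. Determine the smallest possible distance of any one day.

Minimizing one value means maximizing the remaining 6.
The other 6 can take up 6 × 30 = 180 ≥ 71 − 7, so one day can sit at its floor of 7.
Achievable: one at 7 and the other 6 totalling 64, which fits since 6 × 7 ≤ 64 ≤ 6 × 30.

7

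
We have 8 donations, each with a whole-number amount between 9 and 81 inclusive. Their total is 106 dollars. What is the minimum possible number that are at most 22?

6

If only k of them are at most 22, the other 8 − k are at least 23, so the total is at least (8 − k)·23 + k·9.
This is ≤ 106, so (8 − k)·23 + 9k ≤ 106, which gives k ≥ 6.
Exactly 6 works: 6 values at 9 and 2 at 23 total 100; raise one of the low values by 6 (still ≤ 22) to hit 106.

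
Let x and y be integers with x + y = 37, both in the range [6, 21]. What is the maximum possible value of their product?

xy = x(37 − x) is maximized when x is as near 37/2 as the bounds allow.
Taking x = 18 and y = 19 (both in [6, 21]) gives xy = 342.

342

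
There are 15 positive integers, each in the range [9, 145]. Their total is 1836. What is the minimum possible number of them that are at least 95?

9

Suppose at most 15 − j of them reach 95; then j values are ≤ 94 and the rest ≤ 145.
The total is then ≤ 94·j + 145·(15 − j) = 2175 − 51j. For this to be ≥ 1836 we need j ≤ 6, so at least 15 − 6 = 9 must reach 95.
Exactly 9 works: 9 values at 145 and 6 at 94 total 1869; lower one of the high values by 33 (still ≥ 95) to hit 1836.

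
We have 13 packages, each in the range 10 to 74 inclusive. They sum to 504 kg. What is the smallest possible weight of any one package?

Minimizing one value means maximizing the remaining 12.
The other 12 can take up 12 × 74 = 888 ≥ 504 − 10, so one package can sit at its floor of 10.
Achievable: one at 10 and the other 12 totalling 494, which fits since 12 × 10 ≤ 494 ≤ 12 × 74.

10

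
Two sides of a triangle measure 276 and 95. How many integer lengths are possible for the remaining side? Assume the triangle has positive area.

The triangle inequality gives |276 − 95| < c < 276 + 95, i.e. 181 < c < 371.
So c can be any integer from 182 to 370: 189 values.

189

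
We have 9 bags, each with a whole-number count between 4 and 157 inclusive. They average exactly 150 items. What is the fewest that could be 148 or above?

3

The total is 9 × 150 = 1350.
If only k of them are at least 148, the other 9 − k are at most 147, so the total is at most k·157 + (9 − k)·147.
This must reach 1350, so k·157 + (9 − k)·147 ≥ 1350, giving k ≥ 3.
Exactly 3 works: 3 values at 157 and 6 at 147 total 1353; lower one of the high values by 3 (still ≥ 148) to hit 1350.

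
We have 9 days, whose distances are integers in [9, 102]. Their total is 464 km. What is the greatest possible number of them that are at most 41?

7

Suppose k of them are at most 41. Those contribute at most 41 each and the rest at most 102 each.
So the total is at most 41k + 102(9 − k) = 918 − 61k. This must still be ≥ 464, so k ≤ 7.
k = 7 is achieved by 7 values at 41 and 2 at 102, total 491; lower one of the 102's by 27 (still > 41) to reach 464.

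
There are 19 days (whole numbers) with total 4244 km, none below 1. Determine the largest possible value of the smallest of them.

223

The 19 values sum to 4244, so their minimum is at most ⌊4244/19⌋ = 223.
Taking 12 copies of 223 and 7 copies of 224 gives exactly 4244, so 223 is attained.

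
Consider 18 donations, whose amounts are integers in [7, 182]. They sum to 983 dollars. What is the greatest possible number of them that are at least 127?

7

If k of the values are ≥ 127, the total is ≥ 127k + 7(18 − k).
Setting 127k + 7(18 − k) ≤ 983 gives 120k ≤ 857, so k ≤ 7.
k = 7 is achieved by 7 values at 127 and 11 at 7, total 966; add 17 to one value (staying below 127) to reach 983.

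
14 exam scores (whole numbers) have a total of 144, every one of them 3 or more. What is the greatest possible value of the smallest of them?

The 14 values sum to 144, so their minimum is at most ⌊144/14⌋ = 10.
Achievable: 10 of them at 10 and 4 at 11 total 144.

10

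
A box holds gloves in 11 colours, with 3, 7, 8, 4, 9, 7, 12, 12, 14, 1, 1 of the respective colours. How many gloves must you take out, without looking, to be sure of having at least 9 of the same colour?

64

In the worst case you take as many as possible of each colour without reaching 9: 3 + 7 + 8 + 4 + 8 + 7 + 8 + 8 + 8 + 1 + 1 = 63.
The next one must give 9 of some colour, so 63 + 1 = 64.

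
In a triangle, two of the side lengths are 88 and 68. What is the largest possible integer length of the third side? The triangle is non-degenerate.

155

The third side must be less than 88 + 68 = 156.
The largest integer below 156 is 155.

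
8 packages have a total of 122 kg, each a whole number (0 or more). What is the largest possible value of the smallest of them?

15

The 8 values sum to 122, so their minimum is at most ⌊122/8⌋ = 15.
Achievable: 6 of them at 15 and 2 at 16 total 122.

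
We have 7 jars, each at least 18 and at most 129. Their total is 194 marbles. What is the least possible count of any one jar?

18

Minimizing one value means maximizing the remaining 6.
The other 6 can take up 6 × 129 = 774 ≥ 194 − 18, so one jar can sit at its floor of 18.
Achievable: one at 18 and the other 6 totalling 176, which fits since 6 × 18 ≤ 176 ≤ 6 × 129.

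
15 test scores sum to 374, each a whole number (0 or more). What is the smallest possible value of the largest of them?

If every one of the 15 were at most 24, the total would be at most 15 × 24 = 360 < 374.
Taking 1 copy of 24 and 14 copies of 25 gives exactly 374, so 25 is attained.

25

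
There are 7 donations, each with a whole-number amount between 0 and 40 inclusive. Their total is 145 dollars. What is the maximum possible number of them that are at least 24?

Suppose k of them are at least 24. Those contribute at least 24 each and the other 7 − k at least 0 each.
So the total is at least 24k + 0(7 − k) = 0 + 24k. This must be ≤ 145, giving k ≤ 6.
k = 6 is achieved by 6 values at 24 and 1 at 0, total 144; add 1 to one value (staying below 24) to reach 145.

6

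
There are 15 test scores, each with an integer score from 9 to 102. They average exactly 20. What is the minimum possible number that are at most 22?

The total is 15 × 20 = 300.
Let j be the number exceeding 22. Then the total is ≥ 23·j + 9·(15 − j) = 135 + 14j.
So 14j ≤ 165 and j ≤ 11; hence at least 15 − 11 = 4 are ≤ 22.
Exactly 4 works: 4 values at 9 and 11 at 23 total 289; raise one of the low values by 11 (still ≤ 22) to hit 300.

4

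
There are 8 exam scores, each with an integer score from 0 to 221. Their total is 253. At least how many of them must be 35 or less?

1

If only k of them are at most 35, the other 8 − k are at least 36, so the total is at least (8 − k)·36 + k·0.
This is ≤ 253, so (8 − k)·36 + 0k ≤ 253, which gives k ≥ 1.
Exactly 1 works: 1 value at 0 and 7 at 36 total 252; raise one of the low values by 1 (still ≤ 35) to hit 253.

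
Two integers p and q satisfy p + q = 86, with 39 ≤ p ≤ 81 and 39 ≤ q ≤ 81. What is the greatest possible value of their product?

pq = p(86 − p) is maximized when p is as near 86/2 as the bounds allow.
Taking p = 43 and q = 43 (both in [39, 81]) gives pq = 1849.

1849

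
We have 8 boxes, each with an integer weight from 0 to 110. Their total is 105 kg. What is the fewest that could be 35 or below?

Let j be the number exceeding 35. Then the total is ≥ 36·j + 0·(8 − j) = 0 + 36j.
So 36j ≤ 105 and j ≤ 2; hence at least 8 − 2 = 6 are ≤ 35.
Exactly 6 works: 6 values at 0 and 2 at 36 total 72; raise one of the low values by 33 (still ≤ 35) to hit 105.

6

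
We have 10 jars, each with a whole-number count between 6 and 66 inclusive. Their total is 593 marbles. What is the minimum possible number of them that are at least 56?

Each value short of 56 is at most 55, costing at least 66 − 55 = 11 against the maximum total of 660.
We can afford to lose at most 660 − 593 = 67, so at most ⌊67/11⌋ = 6 fall short, and at least 4 are ≥ 56.
Exactly 4 works: 4 values at 66 and 6 at 55 total 594; lower one of the high values by 1 (still ≥ 56) to hit 593.

4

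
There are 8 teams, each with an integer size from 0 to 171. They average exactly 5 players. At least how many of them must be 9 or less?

The total is 8 × 5 = 40.
If only k of them are at most 9, the other 8 − k are at least 10, so the total is at least (8 − k)·10 + k·0.
This is ≤ 40, so (8 − k)·10 + 0k ≤ 40, which gives k ≥ 4.
Exactly 4 works: 4 values at 0 and 4 at 10 total 40.

4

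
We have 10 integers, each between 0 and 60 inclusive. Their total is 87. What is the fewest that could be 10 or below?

3

Each value above 10 is at least 11, contributing at least 11 − 0 = 11 above the floor 0.
The sum exceeds the floor total 0 by 87, so at most ⌊87/11⌋ = 7 exceed 10, and at least 3 are ≤ 10.
Exactly 3 works: 3 values at 0 and 7 at 11 total 77; raise one of the low values by 10 (still ≤ 10) to hit 87.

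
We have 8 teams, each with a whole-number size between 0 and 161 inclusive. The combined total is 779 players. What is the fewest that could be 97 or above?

If only k of them are at least 97, the other 8 − k are at most 96, so the total is at most k·161 + (8 − k)·96.
This must reach 779, so k·161 + (8 − k)·96 ≥ 779, giving k ≥ 1.
Exactly 1 works: 1 value at 161 and 7 at 96 total 833; lower one of the high values by 54 (still ≥ 97) to hit 779.

1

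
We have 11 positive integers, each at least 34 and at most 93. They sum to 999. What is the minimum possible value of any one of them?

69

To make one integer as small as possible, make the other 10 as large as possible.
The other 10 contribute at most 10 × 93 = 930, leaving at least 999 − 930 = 69.
Since 69 ≥ 34, this is achievable: one at 69 and 10 at 93.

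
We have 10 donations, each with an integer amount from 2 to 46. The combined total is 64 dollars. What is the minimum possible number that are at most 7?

If only k of them are at most 7, the other 10 − k are at least 8, so the total is at least (10 − k)·8 + k·2.
This is ≤ 64, so (10 − k)·8 + 2k ≤ 64, which gives k ≥ 3.
Exactly 3 works: 3 values at 2 and 7 at 8 total 62; raise one of the low values by 2 (still ≤ 7) to hit 64.

3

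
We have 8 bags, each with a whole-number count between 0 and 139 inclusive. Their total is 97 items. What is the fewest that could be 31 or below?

If only k of them are at most 31, the other 8 − k are at least 32, so the total is at least (8 − k)·32 + k·0.
This is ≤ 97, so (8 − k)·32 + 0k ≤ 97, which gives k ≥ 5.
Exactly 5 works: 5 values at 0 and 3 at 32 total 96; raise one of the low values by 1 (still ≤ 31) to hit 97.

5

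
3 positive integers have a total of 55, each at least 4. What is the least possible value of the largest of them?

19

The average is 55/3 > 18, so not all 3 can be 18 or less; the largest is ≥ 19.
Equality holds with 1 value of 19 and 2 values of 18.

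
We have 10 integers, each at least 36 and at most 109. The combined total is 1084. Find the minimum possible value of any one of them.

103

To make one integer as small as possible, make the other 9 as large as possible.
The other 9 contribute at most 9 × 109 = 981, leaving at least 1084 − 981 = 103.
Since 103 ≥ 36, this is achievable: one at 103 and 9 at 109.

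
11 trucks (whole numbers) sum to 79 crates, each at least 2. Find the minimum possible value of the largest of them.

The 11 values sum to 79, so their maximum is at least ⌈79/11⌉ = 8.
Taking 9 copies of 7 and 2 copies of 8 gives exactly 79, so 8 is attained.

8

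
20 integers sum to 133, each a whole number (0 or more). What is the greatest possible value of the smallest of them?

6

If every one of the 20 were at least 7, the total would be at least 20 × 7 = 140 > 133.
Achievable: 7 of them at 6 and 13 at 7 total 133.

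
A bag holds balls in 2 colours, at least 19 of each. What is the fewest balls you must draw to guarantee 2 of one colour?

3

You could draw 1 of every colour without reaching 2 of any — 2 in all.
One more forces 2 of some colour, so 2 + 1 = 3.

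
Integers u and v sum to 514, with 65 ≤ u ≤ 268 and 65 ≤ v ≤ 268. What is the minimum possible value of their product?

Since u + v is fixed, pushing one of them to its bound minimizes the product.
The extreme feasible split is u = 246, v = 268, giving uv = 65928.

65928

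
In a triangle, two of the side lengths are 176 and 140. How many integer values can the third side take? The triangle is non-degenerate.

The triangle inequality gives |176 − 140| < c < 176 + 140, i.e. 36 < c < 316.
So c can be any integer from 37 to 315: 279 values.

279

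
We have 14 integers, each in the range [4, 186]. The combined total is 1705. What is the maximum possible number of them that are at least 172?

9

With k values at 172 or above and the rest at least 4, the sum is at least 56 + 168k.
Since the sum is 1705, we need 168k ≤ 1649, i.e. k ≤ 9.
k = 9 is achieved by 9 values at 172 and 5 at 4, total 1568; add 137 to one value (staying below 172) to reach 1705.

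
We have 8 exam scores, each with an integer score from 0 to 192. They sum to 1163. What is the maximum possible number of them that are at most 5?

Suppose k of them are at most 5. Those contribute at most 5 each and the rest at most 192 each.
So the total is at most 5k + 192(8 − k) = 1536 − 187k. This must still be ≥ 1163, so k ≤ 1.
k = 1 is achieved by 1 value at 5 and 7 at 192, total 1349; lower one of the 192's by 186 (still > 5) to reach 1163.

1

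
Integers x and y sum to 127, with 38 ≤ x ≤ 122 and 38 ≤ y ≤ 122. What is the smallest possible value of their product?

3382

For a fixed sum, xy is smallest when x and y are as far apart as possible.
At the endpoint x = 38, y = 127 − 38 = 89, so xy = 38 × 89 = 3382.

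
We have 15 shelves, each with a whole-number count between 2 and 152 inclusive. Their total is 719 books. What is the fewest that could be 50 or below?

1

Each value above 50 is at least 51, contributing at least 51 − 2 = 49 above the floor 2.
The sum exceeds the floor total 30 by 689, so at most ⌊689/49⌋ = 14 exceed 50, and at least 1 are ≤ 50.
Exactly 1 works: 1 value at 2 and 14 at 51 total 716; raise one of the low values by 3 (still ≤ 50) to hit 719.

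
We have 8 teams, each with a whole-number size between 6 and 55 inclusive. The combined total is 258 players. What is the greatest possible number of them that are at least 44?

5

If k of the values are ≥ 44, the total is ≥ 44k + 6(8 − k).
Setting 44k + 6(8 − k) ≤ 258 gives 38k ≤ 210, so k ≤ 5.
k = 5 is achieved by 5 values at 44 and 3 at 6, total 238; add 20 to one value (staying below 44) to reach 258.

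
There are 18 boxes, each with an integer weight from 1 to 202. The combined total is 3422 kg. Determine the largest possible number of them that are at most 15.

Each value at 15 or below falls at least 202 − 15 = 187 short of the ceiling 202.
The ceiling total is 18 × 202 = 3636, and we need 3422, so at most ⌊(3636 − 3422)/187⌋ = 1 can be that low.
k = 1 is achieved by 1 value at 15 and 17 at 202, total 3449; lower one of the 202's by 27 (still > 15) to reach 3422.

1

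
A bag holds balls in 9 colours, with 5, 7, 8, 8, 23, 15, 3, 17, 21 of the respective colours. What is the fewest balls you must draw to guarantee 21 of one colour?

In the worst case you take as many as possible of each colour without reaching 21: 5 + 7 + 8 + 8 + 20 + 15 + 3 + 17 + 20 = 103.
The next one must give 21 of some colour, so 103 + 1 = 104.

104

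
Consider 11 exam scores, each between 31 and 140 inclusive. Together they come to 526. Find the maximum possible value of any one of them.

140

Maximizing one value means minimizing the remaining 10.
The other 10 contribute at least 10 × 31 = 310, leaving at most 526 − 310 = 216.
But each score is capped at 140, so the maximum is 140.
Achievable: one at 140 and the other 10 totalling 386, which fits since 10 × 31 ≤ 386 ≤ 10 × 140.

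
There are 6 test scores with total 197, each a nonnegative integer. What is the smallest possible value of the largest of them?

If every one of the 6 were at most 32, the total would be at most 6 × 32 = 192 < 197.
Achievable: 5 of them at 33 and 1 at 32 total 197.

33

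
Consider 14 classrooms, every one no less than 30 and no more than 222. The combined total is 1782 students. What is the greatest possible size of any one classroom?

To make one classroom as large as possible, make the other 13 as small as possible.
The other 13 contribute at least 13 × 30 = 390, leaving at most 1782 − 390 = 1392.
But each classroom is capped at 222, so the maximum is 222.
Achievable: one at 222 and the other 13 totalling 1560, which fits since 13 × 30 ≤ 1560 ≤ 13 × 222.

222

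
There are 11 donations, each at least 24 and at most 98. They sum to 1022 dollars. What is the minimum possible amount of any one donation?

42

Minimizing one value means maximizing the remaining 10.
The other 10 contribute at most 10 × 98 = 980, leaving at least 1022 − 980 = 42.
Since 42 ≥ 24, this is achievable: one at 42 and 10 at 98.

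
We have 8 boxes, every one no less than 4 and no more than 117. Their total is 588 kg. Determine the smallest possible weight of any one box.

4

To make one box as small as possible, make the other 7 as large as possible.
The other 7 can take up 7 × 117 = 819 ≥ 588 − 4, so one box can sit at its floor of 4.
Achievable: one at 4 and the other 7 totalling 584, which fits since 7 × 4 ≤ 584 ≤ 7 × 117.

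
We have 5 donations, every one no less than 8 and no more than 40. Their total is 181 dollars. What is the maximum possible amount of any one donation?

Maximizing one value means minimizing the remaining 4.
The other 4 contribute at least 4 × 8 = 32, leaving at most 181 − 32 = 149.
But each donation is capped at 40, so the maximum is 40.
Achievable: one at 40 and the other 4 totalling 141, which fits since 4 × 8 ≤ 141 ≤ 4 × 40.

40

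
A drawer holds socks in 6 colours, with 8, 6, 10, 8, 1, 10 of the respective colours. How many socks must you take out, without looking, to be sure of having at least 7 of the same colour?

32

In the worst case you take as many as possible of each colour without reaching 7: 6 + 6 + 6 + 6 + 1 + 6 = 31.
The next one must give 7 of some colour, so 31 + 1 = 32.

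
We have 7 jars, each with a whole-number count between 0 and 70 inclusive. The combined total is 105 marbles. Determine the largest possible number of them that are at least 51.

With k values at 51 or above and the rest at least 0, the sum is at least 0 + 51k.
Since the sum is 105, we need 51k ≤ 105, i.e. k ≤ 2.
k = 2 is achieved by 2 values at 51 and 5 at 0, total 102; add 3 to one value (staying below 51) to reach 105.

2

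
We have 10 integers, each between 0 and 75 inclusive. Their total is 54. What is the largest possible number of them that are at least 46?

Suppose k of them are at least 46. Those contribute at least 46 each and the other 10 − k at least 0 each.
So the total is at least 46k + 0(10 − k) = 0 + 46k. This must be ≤ 54, giving k ≤ 1.
k = 1 is achieved by 1 value at 46 and 9 at 0, total 46; add 8 to one value (staying below 46) to reach 54.

1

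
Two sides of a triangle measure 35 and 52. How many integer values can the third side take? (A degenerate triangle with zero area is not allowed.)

The triangle inequality gives |35 − 52| < c < 35 + 52, i.e. 17 < c < 87.
So c can be any integer from 18 to 86: 69 values.

69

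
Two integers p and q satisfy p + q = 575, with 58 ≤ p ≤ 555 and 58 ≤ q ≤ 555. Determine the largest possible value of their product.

82656

With p + q fixed, pq peaks when the two are closest together.
Taking p = 287 and q = 288 (both in [58, 555]) gives pq = 82656.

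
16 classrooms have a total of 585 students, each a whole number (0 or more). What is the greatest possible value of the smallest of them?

If every one of the 16 were at least 37, the total would be at least 16 × 37 = 592 > 585.
Taking 7 copies of 36 and 9 copies of 37 gives exactly 585, so 36 is attained.

36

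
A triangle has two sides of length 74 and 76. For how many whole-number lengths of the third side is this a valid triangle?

The triangle inequality gives |74 − 76| < c < 74 + 76, i.e. 2 < c < 150.
So c can be any integer from 3 to 149: 147 values.

147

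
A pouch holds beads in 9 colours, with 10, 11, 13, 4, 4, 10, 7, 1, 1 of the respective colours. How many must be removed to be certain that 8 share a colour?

In the worst case you take as many as possible of each colour without reaching 8: 7 + 7 + 7 + 4 + 4 + 7 + 7 + 1 + 1 = 45.
The next one must give 8 of some colour, so 45 + 1 = 46.

46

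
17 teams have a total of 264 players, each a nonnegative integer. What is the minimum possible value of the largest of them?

The average is 264/17 > 15, so not all 17 can be 15 or less; the largest is ≥ 16.
Achievable: 9 of them at 16 and 8 at 15 total 264.

16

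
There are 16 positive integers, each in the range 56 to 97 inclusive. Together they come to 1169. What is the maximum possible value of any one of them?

To make one integer as large as possible, make the other 15 as small as possible.
The other 15 contribute at least 15 × 56 = 840, leaving at most 1169 − 840 = 329.
But each integer is capped at 97, so the maximum is 97.
Achievable: one at 97 and the other 15 totalling 1072, which fits since 15 × 56 ≤ 1072 ≤ 15 × 97.

97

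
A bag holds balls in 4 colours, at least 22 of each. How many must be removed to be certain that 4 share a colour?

In the worst case you draw 3 of each of the 4 colours: 4 × 3 = 12.
One more forces 4 of some colour, so 12 + 1 = 13.

13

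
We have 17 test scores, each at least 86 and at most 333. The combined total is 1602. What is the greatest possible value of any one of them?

226

To make one score as large as possible, make the other 16 as small as possible.
The other 16 contribute at least 16 × 86 = 1376, leaving at most 1602 − 1376 = 226.
Since 226 ≤ 333, this is achievable: one at 226 and 16 at 86.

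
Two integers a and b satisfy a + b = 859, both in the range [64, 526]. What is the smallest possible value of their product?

ab = a(859 − a) is concave in a, so over [333, 526] it is minimized at an endpoint.
The extreme feasible split is a = 333, b = 526, giving ab = 175158.

175158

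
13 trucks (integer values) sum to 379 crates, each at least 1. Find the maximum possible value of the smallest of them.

The average is 379/13 < 30, so some value is ≤ 29.
Achievable: 11 of them at 29 and 2 at 30 total 379.

29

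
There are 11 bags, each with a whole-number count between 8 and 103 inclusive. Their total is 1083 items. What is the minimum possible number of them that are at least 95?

6

If only k of them are at least 95, the other 11 − k are at most 94, so the total is at most k·103 + (11 − k)·94.
This must reach 1083, so k·103 + (11 − k)·94 ≥ 1083, giving k ≥ 6.
Exactly 6 works: 6 values at 103 and 5 at 94 total 1088; lower one of the high values by 5 (still ≥ 95) to hit 1083.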